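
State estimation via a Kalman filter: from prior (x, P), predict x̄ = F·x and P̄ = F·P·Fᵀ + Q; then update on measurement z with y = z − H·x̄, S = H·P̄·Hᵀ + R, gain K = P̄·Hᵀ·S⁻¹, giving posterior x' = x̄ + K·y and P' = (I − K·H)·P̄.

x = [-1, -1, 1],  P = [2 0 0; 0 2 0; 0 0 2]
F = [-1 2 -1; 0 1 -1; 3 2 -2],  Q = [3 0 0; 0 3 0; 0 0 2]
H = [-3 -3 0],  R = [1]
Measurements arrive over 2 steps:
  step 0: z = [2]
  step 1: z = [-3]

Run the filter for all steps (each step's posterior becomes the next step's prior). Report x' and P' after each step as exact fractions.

step 0: x̄ = F·x = [-2, -2, -7]
step 0: P̄ = F·P·Fᵀ + Q = [15 6 6; 6 7 8; 6 8 36]
step 0: y = z − H·x̄ = [-10]
step 0: S = H·P̄·Hᵀ + R = [307]
step 0: K = P̄·Hᵀ·S⁻¹ = [-63/307; -39/307; -42/307]
step 0: x' = x̄ + K·y = [16/307, -224/307, -1729/307]
step 0: P' = (I − K·H)·P̄ = [636/307 -615/307 -804/307; -615/307 628/307 818/307; -804/307 818/307 9288/307]
step 1: x̄ = F·x = [1265/307, 1505/307, 3058/307]
step 1: P̄ = F·P·Fᵀ + Q = [10937/307 7901/307 12616/307; 7901/307 9201/307 17127/307; 12616/307 17127/307 41726/307]
step 1: y = z − H·x̄ = [7389/307]
step 1: S = H·P̄·Hᵀ + R = [323767/307]
step 1: K = P̄·Hᵀ·S⁻¹ = [-56514/323767; -51306/323767; -89229/323767]
step 1: x' = x̄ + K·y = [-26113/323767, 352343/323767, 1077415/323767]
step 1: P' = (I − K·H)·P̄ = [1130969/323767 -1112131/323767 -3120662/323767; -1112131/323767 1129233/323767 3150405/323767; -3120662/323767 3150405/323767 18070643/323767]

step 0: x' = [16/307, -224/307, -1729/307], P' = [636/307 -615/307 -804/307; -615/307 628/307 818/307; -804/307 818/307 9288/307]
step 1: x' = [-26113/323767, 352343/323767, 1077415/323767], P' = [1130969/323767 -1112131/323767 -3120662/323767; -1112131/323767 1129233/323767 3150405/323767; -3120662/323767 3150405/323767 18070643/323767]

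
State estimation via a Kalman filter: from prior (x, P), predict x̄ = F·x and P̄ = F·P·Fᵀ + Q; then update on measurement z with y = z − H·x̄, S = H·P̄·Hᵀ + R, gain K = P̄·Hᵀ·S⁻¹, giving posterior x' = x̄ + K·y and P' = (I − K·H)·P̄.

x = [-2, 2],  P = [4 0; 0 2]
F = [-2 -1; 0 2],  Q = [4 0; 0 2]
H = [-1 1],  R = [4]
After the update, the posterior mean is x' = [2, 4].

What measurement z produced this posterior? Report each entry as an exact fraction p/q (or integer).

x̄ = F·x = [2, 4]
P̄ = F·P·Fᵀ + Q = [22 -4; -4 10]
S = H·P̄·Hᵀ + R = [44]
K = P̄·Hᵀ·S⁻¹ = [-13/22; 7/22]
x' − x̄ = [0, 0] = K·y
y = (KᵀK)⁻¹·Kᵀ·(x' − x̄) = [0]
z = y + H·x̄ = [0] + [2] = [2]

z = [2]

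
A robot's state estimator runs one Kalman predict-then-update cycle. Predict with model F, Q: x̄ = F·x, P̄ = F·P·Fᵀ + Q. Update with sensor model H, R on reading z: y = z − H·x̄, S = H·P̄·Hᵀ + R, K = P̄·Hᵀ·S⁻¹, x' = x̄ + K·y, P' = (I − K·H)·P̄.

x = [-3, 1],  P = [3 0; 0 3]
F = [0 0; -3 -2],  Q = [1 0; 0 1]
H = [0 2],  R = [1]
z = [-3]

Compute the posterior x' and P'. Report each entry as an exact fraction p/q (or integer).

x̄ = F·x = [0, 7]
P̄ = F·P·Fᵀ + Q = [1 0; 0 40]
y = z − H·x̄ = [-17]
S = H·P̄·Hᵀ + R = [161]
K = P̄·Hᵀ·S⁻¹ = [0; 80/161]
x' = x̄ + K·y = [0, -233/161]
P' = (I − K·H)·P̄ = [1 0; 0 40/161]

x' = [0, -233/161]
P' = [1 0; 0 40/161]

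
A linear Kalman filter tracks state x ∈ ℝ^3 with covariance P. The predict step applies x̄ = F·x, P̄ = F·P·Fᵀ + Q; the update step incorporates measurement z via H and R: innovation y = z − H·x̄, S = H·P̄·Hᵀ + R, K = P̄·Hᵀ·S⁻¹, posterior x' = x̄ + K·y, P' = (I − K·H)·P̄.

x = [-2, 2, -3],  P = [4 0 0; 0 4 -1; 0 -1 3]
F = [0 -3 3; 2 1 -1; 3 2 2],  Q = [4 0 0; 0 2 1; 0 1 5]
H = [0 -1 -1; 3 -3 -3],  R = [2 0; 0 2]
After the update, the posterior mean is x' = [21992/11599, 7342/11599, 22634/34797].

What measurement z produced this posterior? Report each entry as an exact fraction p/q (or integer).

z = [-2, 2]

x̄ = F·x = [-15, 1, -8]
P̄ = F·P·Fᵀ + Q = [85 -27 -6; -27 27 27; -6 27 61]
S = H·P̄·Hᵀ + R = [144 525; 525 2639]
K = P̄·Hᵀ·S⁻¹ = [-4703/4971 3739/11599; -237/1657 -738/11599; -12026/14913 1864/34797]
x' − x̄ = [195977/11599, -4257/11599, 301010/34797] = K·y
y = (KᵀK)⁻¹·Kᵀ·(x' − x̄) = [-9, 26]
z = y + H·x̄ = [-9, 26] + [7, -24] = [-2, 2]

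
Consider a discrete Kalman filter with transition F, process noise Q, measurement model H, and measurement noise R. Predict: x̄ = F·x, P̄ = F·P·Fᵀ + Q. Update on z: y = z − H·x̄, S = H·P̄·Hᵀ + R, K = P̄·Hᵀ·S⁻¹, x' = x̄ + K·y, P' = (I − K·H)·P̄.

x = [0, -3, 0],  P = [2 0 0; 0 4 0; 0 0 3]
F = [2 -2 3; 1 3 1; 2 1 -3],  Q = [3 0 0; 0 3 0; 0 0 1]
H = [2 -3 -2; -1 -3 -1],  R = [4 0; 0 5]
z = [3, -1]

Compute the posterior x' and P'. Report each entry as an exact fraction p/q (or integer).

x' = [256569/144220, -28909/36055, 207779/144220]
P' = [761607/288440 -79166/36055 1554537/288440; -79166/36055 135724/36055 -280086/36055; 1554537/288440 -280086/36055 5013287/288440]

x̄ = F·x = [6, -9, -3]
P̄ = F·P·Fᵀ + Q = [54 -11 -27; -11 44 7; -27 7 40]
y = z − H·x̄ = [-42, -25]
S = H·P̄·Hᵀ + R = [1208 464; 464 417]
K = P̄·Hᵀ·S⁻¹ = [78531/288440 -10404/36055; -1333/36055 -9584/36055; -48859/288440 3856/36055]
x' = x̄ + K·y = [256569/144220, -28909/36055, 207779/144220]
P' = (I − K·H)·P̄ = [761607/288440 -79166/36055 1554537/288440; -79166/36055 135724/36055 -280086/36055; 1554537/288440 -280086/36055 5013287/288440]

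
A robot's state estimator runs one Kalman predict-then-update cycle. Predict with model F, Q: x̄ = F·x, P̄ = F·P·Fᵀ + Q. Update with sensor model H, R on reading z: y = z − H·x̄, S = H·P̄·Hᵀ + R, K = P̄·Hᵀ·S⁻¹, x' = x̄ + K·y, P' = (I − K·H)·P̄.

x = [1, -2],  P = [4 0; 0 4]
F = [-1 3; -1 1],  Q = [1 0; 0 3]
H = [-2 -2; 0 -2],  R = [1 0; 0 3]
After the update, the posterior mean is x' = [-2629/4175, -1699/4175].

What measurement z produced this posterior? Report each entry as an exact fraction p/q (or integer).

z = [2, 1]

x̄ = F·x = [-7, -3]
P̄ = F·P·Fᵀ + Q = [41 16; 16 11]
S = H·P̄·Hᵀ + R = [337 108; 108 47]
K = P̄·Hᵀ·S⁻¹ = [-1902/4175 1528/4175; -162/4175 -1582/4175]
x' − x̄ = [26596/4175, 10826/4175] = K·y
y = (KᵀK)⁻¹·Kᵀ·(x' − x̄) = [-18, -5]
z = y + H·x̄ = [-18, -5] + [20, 6] = [2, 1]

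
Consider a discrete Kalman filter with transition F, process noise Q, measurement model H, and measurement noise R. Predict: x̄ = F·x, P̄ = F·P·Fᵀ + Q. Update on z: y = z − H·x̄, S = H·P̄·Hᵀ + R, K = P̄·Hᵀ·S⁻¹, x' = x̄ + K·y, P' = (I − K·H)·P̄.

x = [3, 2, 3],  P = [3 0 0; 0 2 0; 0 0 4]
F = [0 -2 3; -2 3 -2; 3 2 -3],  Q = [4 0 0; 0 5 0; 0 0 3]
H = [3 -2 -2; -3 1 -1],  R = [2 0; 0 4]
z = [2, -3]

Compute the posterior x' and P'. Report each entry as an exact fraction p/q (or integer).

x' = [165489/131581, 81270/131581, 40590/131581]
P' = [238896/131581 508692/131581 -165596/131581; 508692/131581 1224438/131581 -462090/131581; -165596/131581 -462090/131581 257066/131581]

x̄ = F·x = [5, -6, 4]
P̄ = F·P·Fᵀ + Q = [48 -36 -44; -36 51 18; -44 18 74]
y = z − H·x̄ = [-17, 22]
S = H·P̄·Hᵀ + R = [2038 -842; -842 477]
K = P̄·Hᵀ·S⁻¹ = [15248/131581 -10600/131581; 690/131581 40113/131581; -43370/131581 -55592/131581]
x' = x̄ + K·y = [165489/131581, 81270/131581, 40590/131581]
P' = (I − K·H)·P̄ = [238896/131581 508692/131581 -165596/131581; 508692/131581 1224438/131581 -462090/131581; -165596/131581 -462090/131581 257066/131581]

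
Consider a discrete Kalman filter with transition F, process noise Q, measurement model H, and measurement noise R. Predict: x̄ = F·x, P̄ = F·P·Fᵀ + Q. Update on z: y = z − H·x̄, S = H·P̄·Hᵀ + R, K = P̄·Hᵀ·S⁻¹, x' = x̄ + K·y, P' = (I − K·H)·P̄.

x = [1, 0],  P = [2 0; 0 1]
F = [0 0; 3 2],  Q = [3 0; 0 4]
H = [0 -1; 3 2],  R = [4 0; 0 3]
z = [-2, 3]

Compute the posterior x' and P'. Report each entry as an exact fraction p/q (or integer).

x̄ = F·x = [0, 3]
P̄ = F·P·Fᵀ + Q = [3 0; 0 26]
y = z − H·x̄ = [1, -3]
S = H·P̄·Hᵀ + R = [30 -52; -52 134]
K = P̄·Hᵀ·S⁻¹ = [117/329 135/658; -195/329 52/329]
x' = x̄ + K·y = [-171/658, 636/329]
P' = (I − K·H)·P̄ = [759/658 -468/329; -468/329 780/329]

x' = [-171/658, 636/329]
P' = [759/658 -468/329; -468/329 780/329]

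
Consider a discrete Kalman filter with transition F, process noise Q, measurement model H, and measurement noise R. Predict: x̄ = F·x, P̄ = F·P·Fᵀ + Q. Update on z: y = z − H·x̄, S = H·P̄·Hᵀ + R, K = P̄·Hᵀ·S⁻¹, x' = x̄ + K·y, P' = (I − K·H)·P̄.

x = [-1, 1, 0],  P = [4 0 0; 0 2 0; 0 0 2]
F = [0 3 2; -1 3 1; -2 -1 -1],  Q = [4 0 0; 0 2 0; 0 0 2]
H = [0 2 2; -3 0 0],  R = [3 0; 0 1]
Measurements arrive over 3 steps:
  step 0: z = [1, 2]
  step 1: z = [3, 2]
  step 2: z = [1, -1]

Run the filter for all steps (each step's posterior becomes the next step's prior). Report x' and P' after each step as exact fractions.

step 0: x' = [-10425/15887, 2066/15887, 6701/15887], P' = [1758/15887 1014/15887 -1002/15887; 1014/15887 151190/47661 -137180/47661; -1002/15887 -137180/47661 158306/47661]
step 1: x' = [-163817224/253801637, 70904716/253801637, 302583641/253801637], P' = [27825910/253801637 9989516/253801637 -8942282/253801637; 9989516/253801637 636442132/253801637 -501761860/253801637; -8942282/253801637 -501761860/253801637 546422614/253801637]
step 2: x' = [420529714706/1169507287335, 290458789351/1169507287335, 313955120549/1169507287335], P' = [128219971792/1169507287335 47295863012/1169507287335 -41969802812/1169507287335; 47295863012/1169507287335 2907611619082/1169507287335 -2302734989992/1169507287335; -41969802812/1169507287335 -2302734989992/1169507287335 2515536161812/1169507287335]

step 0: x̄ = F·x = [3, 4, 1]
step 0: P̄ = F·P·Fᵀ + Q = [30 22 -10; 22 26 0; -10 0 22]
step 0: y = z − H·x̄ = [-9, 11]
step 0: S = H·P̄·Hᵀ + R = [195 -72; -72 271]
step 0: K = P̄·Hᵀ·S⁻¹ = [8/15887 -5274/15887; 9340/47661 -3042/15887; 14084/47661 3006/15887]
step 0: x' = x̄ + K·y = [-10425/15887, 2066/15887, 6701/15887]
step 0: P' = (I − K·H)·P̄ = [1758/15887 1014/15887 -1002/15887; 1014/15887 151190/47661 -137180/47661; -1002/15887 -137180/47661 158306/47661]
step 1: x̄ = F·x = [19600/15887, 23324/15887, 12083/15887]
step 1: P̄ = F·P·Fᵀ + Q = [538418/47661 439588/47661 -30170/15887; 439588/47661 784292/47661 -21604/15887; -30170/15887 -21604/15887 50566/15887]
step 1: y = z − H·x̄ = [-23153/15887, 90574/15887]
step 1: S = H·P̄·Hᵀ + R = [3368447/47661 -698156/15887; -698156/15887 1631141/15887]
step 1: K = P̄·Hᵀ·S⁻¹ = [698156/253801637 -83477730/253801637; 89786848/253801637 -29968548/253801637; 29773836/253801637 26826846/253801637]
step 1: x' = x̄ + K·y = [-163817224/253801637, 70904716/253801637, 302583641/253801637]
step 1: P' = (I − K·H)·P̄ = [27825910/253801637 9989516/253801637 -8942282/253801637; 9989516/253801637 636442132/253801637 -501761860/253801637; -8942282/253801637 -501761860/253801637 546422614/253801637]
step 2: x̄ = F·x = [817881430/253801637, 679115013/253801637, -45853909/253801637]
step 2: P̄ = F·P·Fᵀ + Q = [2907733872/253801637 2292883692/253801637 -517530292/253801637; 2292883692/253801637 3757207294/253801637 -434055048/253801637; -517530292/253801637 -434055048/253801637 802436876/253801637]
step 2: y = z − H·x̄ = [-1012720571/253801637, 2199842653/253801637]
step 2: S = H·P̄·Hᵀ + R = [15527541207/253801637 -10652120400/253801637; -10652120400/253801637 26423406485/253801637]
step 2: K = P̄·Hᵀ·S⁻¹ = [8555920/2818089849 -128219971792/389835762445; 971689364/2818089849 -47295863012/389835762445; 341849272/2818089849 41969802812/389835762445]
step 2: x' = x̄ + K·y = [420529714706/1169507287335, 290458789351/1169507287335, 313955120549/1169507287335]
step 2: P' = (I − K·H)·P̄ = [128219971792/1169507287335 47295863012/1169507287335 -41969802812/1169507287335; 47295863012/1169507287335 2907611619082/1169507287335 -2302734989992/1169507287335; -41969802812/1169507287335 -2302734989992/1169507287335 2515536161812/1169507287335]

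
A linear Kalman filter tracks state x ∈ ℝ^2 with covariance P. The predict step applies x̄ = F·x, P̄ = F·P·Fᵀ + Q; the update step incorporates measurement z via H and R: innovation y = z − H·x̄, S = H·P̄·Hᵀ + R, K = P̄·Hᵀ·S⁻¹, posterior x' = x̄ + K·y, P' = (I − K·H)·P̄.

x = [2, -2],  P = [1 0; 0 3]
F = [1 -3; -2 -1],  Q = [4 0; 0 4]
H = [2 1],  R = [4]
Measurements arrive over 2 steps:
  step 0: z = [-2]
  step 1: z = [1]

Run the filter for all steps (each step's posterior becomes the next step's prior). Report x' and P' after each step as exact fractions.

step 0: x' = [232/171, -742/171], P' = [431/171 -578/171; -578/171 1256/171]
step 1: x' = [447/2984, 8259/8206], P' = [4299/1492 -1427/373; -1427/373 31740/4103]

step 0: x̄ = F·x = [8, -2]
step 0: P̄ = F·P·Fᵀ + Q = [32 7; 7 11]
step 0: y = z − H·x̄ = [-16]
step 0: S = H·P̄·Hᵀ + R = [171]
step 0: K = P̄·Hᵀ·S⁻¹ = [71/171; 25/171]
step 0: x' = x̄ + K·y = [232/171, -742/171]
step 0: P' = (I − K·H)·P̄ = [431/171 -578/171; -578/171 1256/171]
step 1: x̄ = F·x = [2458/171, 278/171]
step 1: P̄ = F·P·Fᵀ + Q = [15887/171 16/171; 16/171 1352/171]
step 1: y = z − H·x̄ = [-5023/171]
step 1: S = H·P̄·Hᵀ + R = [65648/171]
step 1: K = P̄·Hᵀ·S⁻¹ = [1445/2984; 173/8206]
step 1: x' = x̄ + K·y = [447/2984, 8259/8206]
step 1: P' = (I − K·H)·P̄ = [4299/1492 -1427/373; -1427/373 31740/4103]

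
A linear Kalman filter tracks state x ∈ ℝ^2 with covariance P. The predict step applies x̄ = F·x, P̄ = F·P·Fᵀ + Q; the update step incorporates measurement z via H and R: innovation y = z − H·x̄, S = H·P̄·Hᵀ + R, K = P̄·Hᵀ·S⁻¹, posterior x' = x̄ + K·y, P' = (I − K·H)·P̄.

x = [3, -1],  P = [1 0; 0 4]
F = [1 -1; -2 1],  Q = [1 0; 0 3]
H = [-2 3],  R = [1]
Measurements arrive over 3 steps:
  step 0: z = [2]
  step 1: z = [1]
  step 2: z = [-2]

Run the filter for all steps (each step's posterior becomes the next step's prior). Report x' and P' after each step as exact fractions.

step 0: x̄ = F·x = [4, -7]
step 0: P̄ = F·P·Fᵀ + Q = [6 -6; -6 11]
step 0: y = z − H·x̄ = [31]
step 0: S = H·P̄·Hᵀ + R = [196]
step 0: K = P̄·Hᵀ·S⁻¹ = [-15/98; 45/196]
step 0: x' = x̄ + K·y = [-73/98, 23/196]
step 0: P' = (I − K·H)·P̄ = [69/49 87/98; 87/98 131/196]
step 1: x̄ = F·x = [-169/196, 45/28]
step 1: P̄ = F·P·Fᵀ + Q = [255/196 -23/28; -23/28 23/4]
step 1: y = z − H·x̄ = [-1087/196]
step 1: S = H·P̄·Hᵀ + R = [13291/196]
step 1: K = P̄·Hᵀ·S⁻¹ = [-993/13291; 3703/13291]
step 1: x' = x̄ + K·y = [-5953/13291, 824/13291]
step 1: P' = (I − K·H)·P̄ = [12261/13291 7843/13291; 7843/13291 6463/13291]
step 2: x̄ = F·x = [-6777/13291, 12730/13291]
step 2: P̄ = F·P·Fᵀ + Q = [16329/13291 -7456/13291; -7456/13291 64008/13291]
step 2: y = z − H·x̄ = [-78326/13291]
step 2: S = H·P̄·Hᵀ + R = [744151/13291]
step 2: K = P̄·Hᵀ·S⁻¹ = [-55026/744151; 206936/744151]
step 2: x' = x̄ + K·y = [-55161/744151, -506766/744151]
step 2: P' = (I − K·H)·P̄ = [686433/744151 439280/744151; 439280/744151 361832/744151]

step 0: x' = [-73/98, 23/196], P' = [69/49 87/98; 87/98 131/196]
step 1: x' = [-5953/13291, 824/13291], P' = [12261/13291 7843/13291; 7843/13291 6463/13291]
step 2: x' = [-55161/744151, -506766/744151], P' = [686433/744151 439280/744151; 439280/744151 361832/744151]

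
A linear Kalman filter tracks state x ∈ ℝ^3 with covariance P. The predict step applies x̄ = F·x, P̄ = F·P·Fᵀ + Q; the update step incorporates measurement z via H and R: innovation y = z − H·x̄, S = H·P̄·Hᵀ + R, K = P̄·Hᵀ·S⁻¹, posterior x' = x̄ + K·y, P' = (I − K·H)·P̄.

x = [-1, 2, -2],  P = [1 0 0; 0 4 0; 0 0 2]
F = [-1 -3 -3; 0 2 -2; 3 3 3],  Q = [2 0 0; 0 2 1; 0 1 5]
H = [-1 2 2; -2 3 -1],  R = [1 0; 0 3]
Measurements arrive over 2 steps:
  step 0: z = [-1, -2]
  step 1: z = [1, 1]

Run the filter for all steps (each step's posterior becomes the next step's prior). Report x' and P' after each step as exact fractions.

step 0: x̄ = F·x = [1, 8, -3]
step 0: P̄ = F·P·Fᵀ + Q = [57 -12 -57; -12 26 13; -57 13 68]
step 0: y = z − H·x̄ = [-10, -27]
step 0: S = H·P̄·Hᵀ + R = [814 441; 441 371]
step 0: K = P̄·Hᵀ·S⁻¹ = [-4476/15359 10293/107513; -837/15359 32756/107513; 6252/15359 -27389/107513]
step 0: x' = x̄ + K·y = [142922/107513, 34282/107513, -20676/107513]
step 0: P' = (I − K·H)·P̄ = [975750/107513 613647/107513 -141438/107513; 613647/107513 407364/107513 -103470/107513; -141438/107513 -103470/107513 54633/107513]
step 1: x̄ = F·x = [-183740/107513, 109916/107513, 469584/107513]
step 1: P̄ = F·P·Fᵀ + Q = [6319543/107513 -3626556/107513 -10889271/107513; -3626556/107513 2890774/107513 6754409/107513; -10889271/107513 6754409/107513 20114590/107513]
step 1: y = z − H·x̄ = [-176461/15359, -120131/107513]
step 1: S = H·P̄·Hᵀ + R = [30078156/15359 10689413/15359; 10689413/15359 31167401/107513]
step 1: K = P̄·Hᵀ·S⁻¹ = [-1458359588/8959769347 -3010151/208366729; 260719919/8959769347 46755522/208366729; 3474401260/8959769347 -47390529/208366729]
step 1: x' = x̄ + K·y = [1587588983/8959769347, 3918148101/8959769347, 1492769845/8959769347]
step 1: P' = (I − K·H)·P̄ = [31923344882/8959769347 19672718233/8959769347 -4440225586/8959769347; 19672718233/8959769347 13835904470/8959769347 -3869185394/8959769347; -4440225586/8959769347 -3869185394/8959769347 3386273231/8959769347]

step 0: x' = [142922/107513, 34282/107513, -20676/107513], P' = [975750/107513 613647/107513 -141438/107513; 613647/107513 407364/107513 -103470/107513; -141438/107513 -103470/107513 54633/107513]
step 1: x' = [1587588983/8959769347, 3918148101/8959769347, 1492769845/8959769347], P' = [31923344882/8959769347 19672718233/8959769347 -4440225586/8959769347; 19672718233/8959769347 13835904470/8959769347 -3869185394/8959769347; -4440225586/8959769347 -3869185394/8959769347 3386273231/8959769347]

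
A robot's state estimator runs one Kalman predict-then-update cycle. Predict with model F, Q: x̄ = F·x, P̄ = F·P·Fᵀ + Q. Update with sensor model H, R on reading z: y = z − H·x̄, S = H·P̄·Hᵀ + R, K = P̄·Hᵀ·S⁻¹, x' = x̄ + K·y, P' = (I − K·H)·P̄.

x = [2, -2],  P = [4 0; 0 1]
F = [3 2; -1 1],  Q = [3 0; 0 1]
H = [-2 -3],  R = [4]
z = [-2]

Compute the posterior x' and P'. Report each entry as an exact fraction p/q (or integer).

x' = [78/11, -46/11]
P' = [797/55 -494/55; -494/55 328/55]

x̄ = F·x = [2, -4]
P̄ = F·P·Fᵀ + Q = [43 -10; -10 6]
y = z − H·x̄ = [-10]
S = H·P̄·Hᵀ + R = [110]
K = P̄·Hᵀ·S⁻¹ = [-28/55; 1/55]
x' = x̄ + K·y = [78/11, -46/11]
P' = (I − K·H)·P̄ = [797/55 -494/55; -494/55 328/55]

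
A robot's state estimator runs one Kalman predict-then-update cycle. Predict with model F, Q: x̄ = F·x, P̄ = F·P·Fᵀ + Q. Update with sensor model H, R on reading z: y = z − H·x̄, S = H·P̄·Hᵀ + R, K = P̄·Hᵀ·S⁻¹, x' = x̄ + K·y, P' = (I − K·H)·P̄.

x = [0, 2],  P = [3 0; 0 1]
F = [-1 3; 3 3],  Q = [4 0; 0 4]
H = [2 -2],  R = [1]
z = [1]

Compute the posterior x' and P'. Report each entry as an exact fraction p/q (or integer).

x̄ = F·x = [6, 6]
P̄ = F·P·Fᵀ + Q = [16 0; 0 40]
y = z − H·x̄ = [1]
S = H·P̄·Hᵀ + R = [225]
K = P̄·Hᵀ·S⁻¹ = [32/225; -16/45]
x' = x̄ + K·y = [1382/225, 254/45]
P' = (I − K·H)·P̄ = [2576/225 512/45; 512/45 104/9]

x' = [1382/225, 254/45]
P' = [2576/225 512/45; 512/45 104/9]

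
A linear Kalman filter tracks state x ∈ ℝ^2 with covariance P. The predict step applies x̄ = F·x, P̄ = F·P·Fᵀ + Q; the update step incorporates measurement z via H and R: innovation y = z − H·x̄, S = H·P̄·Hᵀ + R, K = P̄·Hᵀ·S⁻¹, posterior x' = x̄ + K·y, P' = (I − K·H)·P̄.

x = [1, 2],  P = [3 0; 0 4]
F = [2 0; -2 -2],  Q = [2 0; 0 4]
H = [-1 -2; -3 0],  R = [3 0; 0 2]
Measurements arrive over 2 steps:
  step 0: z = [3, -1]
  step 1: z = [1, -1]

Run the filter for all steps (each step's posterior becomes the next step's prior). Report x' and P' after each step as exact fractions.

step 0: x̄ = F·x = [2, -6]
step 0: P̄ = F·P·Fᵀ + Q = [14 -12; -12 32]
step 0: y = z − H·x̄ = [-7, 5]
step 0: S = H·P̄·Hᵀ + R = [97 -30; -30 128]
step 0: K = P̄·Hᵀ·S⁻¹ = [5/2879 -1887/5758; -1394/2879 483/2879]
step 0: x' = x̄ + K·y = [2011/5758, -5101/2879]
step 0: P' = (I − K·H)·P̄ = [629/2879 -322/2879; -322/2879 2252/2879]
step 1: x̄ = F·x = [2011/2879, 8191/2879]
step 1: P̄ = F·P·Fᵀ + Q = [8274/2879 -1228/2879; -1228/2879 20464/2879]
step 1: y = z − H·x̄ = [21272/2879, 3154/2879]
step 1: S = H·P̄·Hᵀ + R = [93855/2879 17454/2879; 17454/2879 80224/2879]
step 1: K = P̄·Hᵀ·S⁻¹ = [-2909/627369 -128987/418246; -282146/627369 30065/209123]
step 1: x' = x̄ + K·y = [204766/627369, -200957/627369]
step 1: P' = (I − K·H)·P̄ = [128987/627369 -60130/627369; -60130/627369 453284/627369]

step 0: x' = [2011/5758, -5101/2879], P' = [629/2879 -322/2879; -322/2879 2252/2879]
step 1: x' = [204766/627369, -200957/627369], P' = [128987/627369 -60130/627369; -60130/627369 453284/627369]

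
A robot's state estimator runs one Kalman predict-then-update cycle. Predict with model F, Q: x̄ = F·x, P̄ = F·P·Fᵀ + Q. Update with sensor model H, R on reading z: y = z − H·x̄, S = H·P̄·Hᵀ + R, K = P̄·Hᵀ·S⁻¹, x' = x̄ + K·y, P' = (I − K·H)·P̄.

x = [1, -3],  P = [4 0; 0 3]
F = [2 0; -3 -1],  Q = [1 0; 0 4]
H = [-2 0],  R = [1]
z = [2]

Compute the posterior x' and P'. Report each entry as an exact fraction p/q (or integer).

x' = [-22/23, 96/23]
P' = [17/69 -8/23; -8/23 221/23]

x̄ = F·x = [2, 0]
P̄ = F·P·Fᵀ + Q = [17 -24; -24 43]
y = z − H·x̄ = [6]
S = H·P̄·Hᵀ + R = [69]
K = P̄·Hᵀ·S⁻¹ = [-34/69; 16/23]
x' = x̄ + K·y = [-22/23, 96/23]
P' = (I − K·H)·P̄ = [17/69 -8/23; -8/23 221/23]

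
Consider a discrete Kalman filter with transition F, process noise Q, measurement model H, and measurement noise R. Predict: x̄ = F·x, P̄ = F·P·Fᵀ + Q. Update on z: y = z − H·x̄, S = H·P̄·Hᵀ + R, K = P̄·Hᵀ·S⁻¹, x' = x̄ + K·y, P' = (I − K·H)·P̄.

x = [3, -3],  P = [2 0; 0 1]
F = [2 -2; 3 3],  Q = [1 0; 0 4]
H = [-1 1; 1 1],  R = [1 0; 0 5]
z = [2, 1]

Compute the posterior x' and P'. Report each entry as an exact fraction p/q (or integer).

x̄ = F·x = [12, 0]
P̄ = F·P·Fᵀ + Q = [13 6; 6 31]
y = z − H·x̄ = [14, -11]
S = H·P̄·Hᵀ + R = [33 18; 18 61]
K = P̄·Hᵀ·S⁻¹ = [-769/1689 251/563; 859/1689 257/563]
x' = x̄ + K·y = [1219/1689, 3545/1689]
P' = (I − K·H)·P̄ = [2267/1689 1498/1689; 1498/1689 2357/1689]

x' = [1219/1689, 3545/1689]
P' = [2267/1689 1498/1689; 1498/1689 2357/1689]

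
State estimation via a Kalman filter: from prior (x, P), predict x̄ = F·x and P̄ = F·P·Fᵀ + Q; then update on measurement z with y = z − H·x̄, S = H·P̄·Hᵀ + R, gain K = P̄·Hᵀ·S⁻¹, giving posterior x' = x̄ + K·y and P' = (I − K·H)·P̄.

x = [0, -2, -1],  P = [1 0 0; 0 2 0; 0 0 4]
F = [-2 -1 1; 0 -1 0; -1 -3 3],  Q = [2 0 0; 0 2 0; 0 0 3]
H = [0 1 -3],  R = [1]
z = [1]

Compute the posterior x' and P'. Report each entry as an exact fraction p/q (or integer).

x' = [27/491, 870/491, 129/491]
P' = [2528/491 170/491 76/491; 170/491 1768/491 594/491; 76/491 594/491 254/491]

x̄ = F·x = [1, 2, 3]
P̄ = F·P·Fᵀ + Q = [12 2 20; 2 4 6; 20 6 58]
y = z − H·x̄ = [8]
S = H·P̄·Hᵀ + R = [491]
K = P̄·Hᵀ·S⁻¹ = [-58/491; -14/491; -168/491]
x' = x̄ + K·y = [27/491, 870/491, 129/491]
P' = (I − K·H)·P̄ = [2528/491 170/491 76/491; 170/491 1768/491 594/491; 76/491 594/491 254/491]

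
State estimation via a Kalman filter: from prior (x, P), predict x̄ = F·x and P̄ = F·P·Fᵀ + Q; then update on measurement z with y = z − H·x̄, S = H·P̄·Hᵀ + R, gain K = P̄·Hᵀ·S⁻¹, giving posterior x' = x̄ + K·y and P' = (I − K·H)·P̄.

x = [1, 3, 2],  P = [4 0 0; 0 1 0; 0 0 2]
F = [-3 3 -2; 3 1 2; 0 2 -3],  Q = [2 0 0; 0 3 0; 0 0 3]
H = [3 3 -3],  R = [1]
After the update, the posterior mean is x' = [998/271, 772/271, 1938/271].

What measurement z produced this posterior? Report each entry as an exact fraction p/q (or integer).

z = [-2]

x̄ = F·x = [2, 10, 0]
P̄ = F·P·Fᵀ + Q = [55 -41 18; -41 48 -10; 18 -10 25]
S = H·P̄·Hᵀ + R = [271]
K = P̄·Hᵀ·S⁻¹ = [-12/271; 51/271; -51/271]
x' − x̄ = [456/271, -1938/271, 1938/271] = K·y
y = (KᵀK)⁻¹·Kᵀ·(x' − x̄) = [-38]
z = y + H·x̄ = [-38] + [36] = [-2]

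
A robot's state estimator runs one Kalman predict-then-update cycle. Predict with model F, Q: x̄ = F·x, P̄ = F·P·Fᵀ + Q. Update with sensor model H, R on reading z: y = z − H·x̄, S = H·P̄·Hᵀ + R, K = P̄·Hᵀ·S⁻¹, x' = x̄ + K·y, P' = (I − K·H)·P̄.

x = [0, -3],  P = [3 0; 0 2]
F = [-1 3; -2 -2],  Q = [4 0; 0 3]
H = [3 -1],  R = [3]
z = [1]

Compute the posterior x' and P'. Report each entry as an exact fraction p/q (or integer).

x' = [171/287, 8/7]
P' = [614/287 39/7; 39/7 120/7]

x̄ = F·x = [-9, 6]
P̄ = F·P·Fᵀ + Q = [25 -6; -6 23]
y = z − H·x̄ = [34]
S = H·P̄·Hᵀ + R = [287]
K = P̄·Hᵀ·S⁻¹ = [81/287; -1/7]
x' = x̄ + K·y = [171/287, 8/7]
P' = (I − K·H)·P̄ = [614/287 39/7; 39/7 120/7]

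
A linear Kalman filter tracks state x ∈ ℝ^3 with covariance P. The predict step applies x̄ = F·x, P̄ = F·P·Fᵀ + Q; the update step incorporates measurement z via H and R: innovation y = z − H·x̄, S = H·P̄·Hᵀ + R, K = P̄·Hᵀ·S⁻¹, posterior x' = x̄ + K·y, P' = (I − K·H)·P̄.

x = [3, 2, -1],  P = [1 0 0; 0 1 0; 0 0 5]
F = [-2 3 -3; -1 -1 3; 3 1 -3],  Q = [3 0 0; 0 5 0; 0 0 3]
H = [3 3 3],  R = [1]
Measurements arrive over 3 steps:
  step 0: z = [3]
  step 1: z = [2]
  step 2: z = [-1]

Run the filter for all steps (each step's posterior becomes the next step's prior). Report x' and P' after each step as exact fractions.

step 0: x̄ = F·x = [3, -8, 14]
step 0: P̄ = F·P·Fᵀ + Q = [61 -46 42; -46 52 -49; 42 -49 58]
step 0: y = z − H·x̄ = [-24]
step 0: S = H·P̄·Hᵀ + R = [586]
step 0: K = P̄·Hᵀ·S⁻¹ = [171/586; -129/586; 153/586]
step 0: x' = x̄ + K·y = [-1173/293, -796/293, 2266/293]
step 0: P' = (I − K·H)·P̄ = [6505/586 -4897/586 -1551/586; -4897/586 13831/586 -8977/586; -1551/586 -8977/586 10579/586]
step 1: x̄ = F·x = [-6840/293, 8767/293, -11113/293]
step 1: P̄ = F·P·Fᵀ + Q = [224603/293 -110934/293 87886/293; -110934/293 171851/586 -181443/586; 87886/293 -181443/586 221743/586]
step 1: y = z − H·x̄ = [28144/293]
step 1: S = H·P̄·Hᵀ + R = [1745042/293]
step 1: K = P̄·Hᵀ·S⁻¹ = [604665/1745042; -173595/872521; 162054/872521]
step 1: x' = x̄ + K·y = [8671680/872521, 9432539/872521, -17527229/872521]
step 1: P' = (I − K·H)·P̄ = [89835857/1745042 27899577/872521 -72716728/872521; 27899577/872521 100350547/1745042 -156265431/1745042; -72716728/872521 -156265431/1745042 301806923/1745042]
step 2: x̄ = F·x = [63535944/872521, -70685906/872521, 6771482/67117]
step 2: P̄ = F·P·Fᵀ + Q = [2190991111/872521 -2166163096/872521 199245324/67117; -2166163096/872521 4836965551/1745042 -460931623/134234; 199245324/67117 -460931623/134234 578504647/134234]
step 2: y = z − H·x̄ = [-243510433/872521]
step 2: S = H·P̄·Hᵀ + R = [29032129546/872521]
step 2: K = P̄·Hᵀ·S⁻¹ = [7845051681/29032129546; -4115603805/14516064773; 5031620802/14516064773]
step 2: x' = x̄ + K·y = [-75377182569/29032129546, -27378969013/14516064773, 60269457112/14516064773]
step 2: P' = (I − K·H)·P̄ = [2365905108445/29032129546 966120859357/14516064773 -2147765904966/14516064773; 966120859357/14516064773 2820478274063/29032129546 -4755463728647/29032129546; -2147765904966/14516064773 -4755463728647/29032129546 9054349952447/29032129546]

step 0: x' = [-1173/293, -796/293, 2266/293], P' = [6505/586 -4897/586 -1551/586; -4897/586 13831/586 -8977/586; -1551/586 -8977/586 10579/586]
step 1: x' = [8671680/872521, 9432539/872521, -17527229/872521], P' = [89835857/1745042 27899577/872521 -72716728/872521; 27899577/872521 100350547/1745042 -156265431/1745042; -72716728/872521 -156265431/1745042 301806923/1745042]
step 2: x' = [-75377182569/29032129546, -27378969013/14516064773, 60269457112/14516064773], P' = [2365905108445/29032129546 966120859357/14516064773 -2147765904966/14516064773; 966120859357/14516064773 2820478274063/29032129546 -4755463728647/29032129546; -2147765904966/14516064773 -4755463728647/29032129546 9054349952447/29032129546]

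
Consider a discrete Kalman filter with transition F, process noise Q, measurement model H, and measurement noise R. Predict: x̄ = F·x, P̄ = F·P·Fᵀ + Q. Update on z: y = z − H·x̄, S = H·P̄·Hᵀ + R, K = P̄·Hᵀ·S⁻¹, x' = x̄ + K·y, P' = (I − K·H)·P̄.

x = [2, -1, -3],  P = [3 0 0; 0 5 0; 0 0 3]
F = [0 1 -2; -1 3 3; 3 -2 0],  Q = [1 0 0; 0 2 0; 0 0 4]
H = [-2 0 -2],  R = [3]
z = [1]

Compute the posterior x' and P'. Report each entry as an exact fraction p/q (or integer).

x̄ = F·x = [5, -14, 8]
P̄ = F·P·Fᵀ + Q = [18 -3 -10; -3 77 -39; -10 -39 51]
y = z − H·x̄ = [27]
S = H·P̄·Hᵀ + R = [199]
K = P̄·Hᵀ·S⁻¹ = [-16/199; 84/199; -82/199]
x' = x̄ + K·y = [563/199, -518/199, -622/199]
P' = (I − K·H)·P̄ = [3326/199 747/199 -3302/199; 747/199 8267/199 -873/199; -3302/199 -873/199 3425/199]

x' = [563/199, -518/199, -622/199]
P' = [3326/199 747/199 -3302/199; 747/199 8267/199 -873/199; -3302/199 -873/199 3425/199]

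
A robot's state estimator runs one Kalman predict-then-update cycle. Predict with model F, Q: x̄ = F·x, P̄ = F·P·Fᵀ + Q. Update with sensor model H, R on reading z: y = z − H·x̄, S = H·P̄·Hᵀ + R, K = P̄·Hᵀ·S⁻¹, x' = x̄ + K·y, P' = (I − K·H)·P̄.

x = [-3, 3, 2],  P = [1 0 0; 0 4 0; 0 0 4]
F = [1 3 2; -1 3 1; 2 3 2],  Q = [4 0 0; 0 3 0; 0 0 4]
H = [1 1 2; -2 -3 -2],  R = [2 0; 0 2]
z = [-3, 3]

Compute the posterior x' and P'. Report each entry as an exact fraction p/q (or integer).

x' = [-39348/32213, 40581/32213, -61417/32213]
P' = [115552/32213 -59934/32213 -23376/32213; -59934/32213 57406/32213 -13380/32213; -23376/32213 -13380/32213 37272/32213]

x̄ = F·x = [10, 14, 7]
P̄ = F·P·Fᵀ + Q = [57 43 54; 43 44 42; 54 42 60]
y = z − H·x̄ = [-41, 79]
S = H·P̄·Hᵀ + R = [813 -1361; -1361 2318]
K = P̄·Hᵀ·S⁻¹ = [4433/32213 -2275/32213; -14644/32213 -12795/32213; 18894/32213 6174/32213]
x' = x̄ + K·y = [-39348/32213, 40581/32213, -61417/32213]
P' = (I − K·H)·P̄ = [115552/32213 -59934/32213 -23376/32213; -59934/32213 57406/32213 -13380/32213; -23376/32213 -13380/32213 37272/32213]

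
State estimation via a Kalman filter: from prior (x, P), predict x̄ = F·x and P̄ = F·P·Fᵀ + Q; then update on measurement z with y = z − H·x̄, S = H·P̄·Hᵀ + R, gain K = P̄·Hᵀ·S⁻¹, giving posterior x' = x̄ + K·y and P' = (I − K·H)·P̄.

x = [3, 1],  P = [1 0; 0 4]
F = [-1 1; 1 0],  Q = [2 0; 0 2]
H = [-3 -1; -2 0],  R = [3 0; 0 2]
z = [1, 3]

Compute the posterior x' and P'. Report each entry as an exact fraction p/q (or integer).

x̄ = F·x = [-2, 3]
P̄ = F·P·Fᵀ + Q = [7 -1; -1 3]
y = z − H·x̄ = [-2, -1]
S = H·P̄·Hᵀ + R = [63 40; 40 30]
K = P̄·Hᵀ·S⁻¹ = [-4/29 -41/145; -8/29 63/145]
x' = x̄ + K·y = [-209/145, 452/145]
P' = (I − K·H)·P̄ = [41/145 -63/145; -63/145 309/145]

x' = [-209/145, 452/145]
P' = [41/145 -63/145; -63/145 309/145]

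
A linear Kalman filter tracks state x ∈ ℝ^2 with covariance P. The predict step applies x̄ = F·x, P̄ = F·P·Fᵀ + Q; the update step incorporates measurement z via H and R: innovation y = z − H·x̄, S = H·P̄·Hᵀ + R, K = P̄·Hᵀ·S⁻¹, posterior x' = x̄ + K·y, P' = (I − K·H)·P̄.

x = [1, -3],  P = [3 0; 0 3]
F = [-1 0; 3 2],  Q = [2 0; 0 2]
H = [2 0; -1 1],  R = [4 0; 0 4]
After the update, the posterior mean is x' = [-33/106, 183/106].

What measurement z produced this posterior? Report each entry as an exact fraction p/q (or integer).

x̄ = F·x = [-1, -3]
P̄ = F·P·Fᵀ + Q = [5 -9; -9 41]
S = H·P̄·Hᵀ + R = [24 -28; -28 68]
K = P̄·Hᵀ·S⁻¹ = [18/53 -7/106; 11/53 87/106]
x' − x̄ = [73/106, 501/106] = K·y
y = (KᵀK)⁻¹·Kᵀ·(x' − x̄) = [3, 5]
z = y + H·x̄ = [3, 5] + [-2, -2] = [1, 3]

z = [1, 3]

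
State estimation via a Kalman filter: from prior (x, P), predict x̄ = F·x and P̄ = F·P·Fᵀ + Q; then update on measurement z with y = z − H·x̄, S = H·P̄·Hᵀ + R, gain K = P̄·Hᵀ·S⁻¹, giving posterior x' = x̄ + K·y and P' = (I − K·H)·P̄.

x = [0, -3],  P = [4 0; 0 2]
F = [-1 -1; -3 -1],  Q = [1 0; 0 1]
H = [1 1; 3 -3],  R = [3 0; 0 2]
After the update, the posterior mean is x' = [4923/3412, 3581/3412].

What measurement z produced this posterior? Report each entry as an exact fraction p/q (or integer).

x̄ = F·x = [3, 3]
P̄ = F·P·Fᵀ + Q = [7 14; 14 39]
S = H·P̄·Hᵀ + R = [77 -96; -96 164]
K = P̄·Hᵀ·S⁻¹ = [357/853 399/3412; 373/853 -687/3412]
x' − x̄ = [-5313/3412, -6655/3412] = K·y
y = (KᵀK)⁻¹·Kᵀ·(x' − x̄) = [-4, 1]
z = y + H·x̄ = [-4, 1] + [6, 0] = [2, 1]

z = [2, 1]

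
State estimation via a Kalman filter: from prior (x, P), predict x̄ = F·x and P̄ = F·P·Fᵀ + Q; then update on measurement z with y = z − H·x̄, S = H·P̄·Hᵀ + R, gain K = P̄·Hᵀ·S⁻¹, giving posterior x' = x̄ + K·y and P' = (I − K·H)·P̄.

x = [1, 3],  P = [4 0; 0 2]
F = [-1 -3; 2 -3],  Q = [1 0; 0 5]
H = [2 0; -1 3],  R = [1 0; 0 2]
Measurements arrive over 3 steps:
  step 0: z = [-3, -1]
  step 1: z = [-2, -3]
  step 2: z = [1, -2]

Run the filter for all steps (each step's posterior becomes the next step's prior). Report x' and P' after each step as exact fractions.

step 0: x̄ = F·x = [-10, -7]
step 0: P̄ = F·P·Fᵀ + Q = [23 10; 10 39]
step 0: y = z − H·x̄ = [17, 10]
step 0: S = H·P̄·Hᵀ + R = [93 14; 14 316]
step 0: K = P̄·Hᵀ·S⁻¹ = [7219/14596 7/29192; 2411/14596 9671/29192]
step 0: x' = x̄ + K·y = [-11601/7298, -6415/7298]
step 0: P' = (I − K·H)·P̄ = [7219/29192 2411/29192; 2411/29192 7251/29192]
step 1: x̄ = F·x = [15423/3649, -3957/7298]
step 1: P̄ = F·P·Fᵀ + Q = [14517/3649 10897/7298; 10897/7298 211163/29192]
step 1: y = z − H·x̄ = [-38144/3649, 20823/7298]
step 1: S = H·P̄·Hᵀ + R = [61717/3649 3657/3649; 3657/3649 1813459/29192]
step 1: K = P̄·Hᵀ·S⁻¹ = [14414490/30642439 14628/30642439; 4824334/30642439 9889865/30642439]
step 1: x' = x̄ + K·y = [-21122409/30642439, -38826290/30642439]
step 1: P' = (I − K·H)·P̄ = [7207245/30642439 2412167/30642439; 2412167/30642439 7397299/30642439]
step 2: x̄ = F·x = [137601279/30642439, 74234052/30642439]
step 2: P̄ = F·P·Fᵀ + Q = [118898377/30642439 44924700/30642439; 44924700/30642439 219670862/30642439]
step 2: y = z − H·x̄ = [-244560119/30642439, -146385755/30642439]
step 2: S = H·P̄·Hᵀ + R = [506235947/30642439 31751446/30642439; 31751446/30642439 1887672813/30642439]
step 2: K = P̄·Hᵀ·S⁻¹ = [14632594696/31152862205 15875723/31152862205; 4898699196/31152862205 10052088678/31152862205]
step 2: x' = x̄ + K·y = [23033434254/31152862205, -11647436286/31152862205]
step 2: P' = (I − K·H)·P̄ = [7316297348/31152862205 2449349598/31152862205; 2449349598/31152862205 7517842318/31152862205]

step 0: x' = [-11601/7298, -6415/7298], P' = [7219/29192 2411/29192; 2411/29192 7251/29192]
step 1: x' = [-21122409/30642439, -38826290/30642439], P' = [7207245/30642439 2412167/30642439; 2412167/30642439 7397299/30642439]
step 2: x' = [23033434254/31152862205, -11647436286/31152862205], P' = [7316297348/31152862205 2449349598/31152862205; 2449349598/31152862205 7517842318/31152862205]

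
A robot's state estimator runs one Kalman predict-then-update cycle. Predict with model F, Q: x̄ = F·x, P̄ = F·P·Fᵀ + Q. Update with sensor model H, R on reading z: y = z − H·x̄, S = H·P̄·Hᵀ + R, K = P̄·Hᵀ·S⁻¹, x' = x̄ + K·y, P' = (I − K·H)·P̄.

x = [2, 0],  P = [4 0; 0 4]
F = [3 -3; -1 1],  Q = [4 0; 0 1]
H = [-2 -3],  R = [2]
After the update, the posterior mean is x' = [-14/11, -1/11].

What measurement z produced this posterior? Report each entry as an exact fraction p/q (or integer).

x̄ = F·x = [6, -2]
P̄ = F·P·Fᵀ + Q = [76 -24; -24 9]
S = H·P̄·Hᵀ + R = [99]
K = P̄·Hᵀ·S⁻¹ = [-80/99; 7/33]
x' − x̄ = [-80/11, 21/11] = K·y
y = (KᵀK)⁻¹·Kᵀ·(x' − x̄) = [9]
z = y + H·x̄ = [9] + [-6] = [3]

z = [3]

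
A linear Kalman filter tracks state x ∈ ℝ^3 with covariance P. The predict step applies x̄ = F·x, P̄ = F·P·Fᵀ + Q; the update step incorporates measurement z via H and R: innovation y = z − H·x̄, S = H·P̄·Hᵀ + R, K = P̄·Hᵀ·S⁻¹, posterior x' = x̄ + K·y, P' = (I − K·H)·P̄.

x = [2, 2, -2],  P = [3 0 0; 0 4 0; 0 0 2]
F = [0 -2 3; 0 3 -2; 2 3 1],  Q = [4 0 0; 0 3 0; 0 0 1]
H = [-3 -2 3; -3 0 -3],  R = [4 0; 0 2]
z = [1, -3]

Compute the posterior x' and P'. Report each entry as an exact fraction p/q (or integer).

x̄ = F·x = [-10, 10, 8]
P̄ = F·P·Fᵀ + Q = [38 -36 -18; -36 47 32; -18 32 51]
y = z − H·x̄ = [-33, -9]
S = H·P̄·Hᵀ + R = [501 -141; -141 479]
K = P̄·Hᵀ·S⁻¹ = [-9074/36683 -7266/36683; 27191/110049 3587/36683; 27269/110049 -4906/36683]
x' = x̄ + K·y = [-1994/36683, 35446/36683, 37659/36683]
P' = (I − K·H)·P̄ = [86890/36683 -235256/36683 -82046/36683; -235256/36683 2052161/110049 698594/110049; -82046/36683 698594/110049 255950/110049]

x' = [-1994/36683, 35446/36683, 37659/36683]
P' = [86890/36683 -235256/36683 -82046/36683; -235256/36683 2052161/110049 698594/110049; -82046/36683 698594/110049 255950/110049]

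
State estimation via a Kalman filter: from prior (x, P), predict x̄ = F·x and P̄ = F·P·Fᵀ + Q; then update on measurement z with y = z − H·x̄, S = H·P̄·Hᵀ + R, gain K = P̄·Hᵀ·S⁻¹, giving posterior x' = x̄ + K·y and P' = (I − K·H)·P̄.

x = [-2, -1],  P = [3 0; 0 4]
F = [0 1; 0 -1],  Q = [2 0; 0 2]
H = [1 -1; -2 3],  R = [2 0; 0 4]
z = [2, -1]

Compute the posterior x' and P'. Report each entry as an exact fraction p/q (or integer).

x' = [26/45, -1/5]
P' = [61/45 4/5; 4/5 4/5]

x̄ = F·x = [-1, 1]
P̄ = F·P·Fᵀ + Q = [6 -4; -4 6]
y = z − H·x̄ = [4, -6]
S = H·P̄·Hᵀ + R = [22 -50; -50 130]
K = P̄·Hᵀ·S⁻¹ = [5/18 -7/90; 0 1/5]
x' = x̄ + K·y = [26/45, -1/5]
P' = (I − K·H)·P̄ = [61/45 4/5; 4/5 4/5]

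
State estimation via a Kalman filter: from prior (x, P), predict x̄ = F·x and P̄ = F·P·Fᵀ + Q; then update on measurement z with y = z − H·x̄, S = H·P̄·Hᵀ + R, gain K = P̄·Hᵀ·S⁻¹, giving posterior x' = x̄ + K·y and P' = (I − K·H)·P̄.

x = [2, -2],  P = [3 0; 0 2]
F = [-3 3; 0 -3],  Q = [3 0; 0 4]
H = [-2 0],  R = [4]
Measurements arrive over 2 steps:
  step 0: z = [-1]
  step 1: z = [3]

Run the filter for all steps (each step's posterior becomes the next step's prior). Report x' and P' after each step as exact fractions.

step 0: x' = [12/49, 69/49], P' = [48/49 -18/49; -18/49 754/49]
step 1: x' = [-22725/15476, 990/3869], P' = [7689/7738 -3474/3869; -3474/3869 58694/3869]

step 0: x̄ = F·x = [-12, 6]
step 0: P̄ = F·P·Fᵀ + Q = [48 -18; -18 22]
step 0: y = z − H·x̄ = [-25]
step 0: S = H·P̄·Hᵀ + R = [196]
step 0: K = P̄·Hᵀ·S⁻¹ = [-24/49; 9/49]
step 0: x' = x̄ + K·y = [12/49, 69/49]
step 0: P' = (I − K·H)·P̄ = [48/49 -18/49; -18/49 754/49]
step 1: x̄ = F·x = [171/49, -207/49]
step 1: P̄ = F·P·Fᵀ + Q = [7689/49 -6948/49; -6948/49 6982/49]
step 1: y = z − H·x̄ = [489/49]
step 1: S = H·P̄·Hᵀ + R = [30952/49]
step 1: K = P̄·Hᵀ·S⁻¹ = [-7689/15476; 1737/3869]
step 1: x' = x̄ + K·y = [-22725/15476, 990/3869]
step 1: P' = (I − K·H)·P̄ = [7689/7738 -3474/3869; -3474/3869 58694/3869]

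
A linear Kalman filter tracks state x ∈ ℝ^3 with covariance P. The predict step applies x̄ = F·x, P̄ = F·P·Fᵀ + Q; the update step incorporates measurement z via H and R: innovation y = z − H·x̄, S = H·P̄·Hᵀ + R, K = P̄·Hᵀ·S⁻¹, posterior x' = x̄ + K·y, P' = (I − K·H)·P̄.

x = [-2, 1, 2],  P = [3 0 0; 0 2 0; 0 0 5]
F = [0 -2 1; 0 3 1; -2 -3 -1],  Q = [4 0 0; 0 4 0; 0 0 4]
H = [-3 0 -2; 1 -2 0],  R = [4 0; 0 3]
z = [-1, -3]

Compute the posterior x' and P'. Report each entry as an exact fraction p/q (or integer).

x' = [7517/22331, 40528/22331, 1740/22331]
P' = [140980/22331 71432/22331 -203528/22331; 71432/22331 52042/22331 -103774/22331; -203528/22331 -103774/22331 315086/22331]

x̄ = F·x = [0, 5, -1]
P̄ = F·P·Fᵀ + Q = [17 -7 7; -7 27 -23; 7 -23 39]
y = z − H·x̄ = [-3, 7]
S = H·P̄·Hᵀ + R = [397 -199; -199 156]
K = P̄·Hᵀ·S⁻¹ = [-3971/22331 -628/22331; -1687/22331 -10884/22331; -4897/22331 1340/22331]
x' = x̄ + K·y = [7517/22331, 40528/22331, 1740/22331]
P' = (I − K·H)·P̄ = [140980/22331 71432/22331 -203528/22331; 71432/22331 52042/22331 -103774/22331; -203528/22331 -103774/22331 315086/22331]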